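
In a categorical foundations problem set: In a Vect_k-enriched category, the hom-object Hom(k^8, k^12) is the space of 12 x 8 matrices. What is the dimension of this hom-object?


In Vect-enriched categories, Hom(k^n, k^m) is the space of m x n matrices.
dim(Hom(k^8, k^12)) = 12 * 8 = 96

96


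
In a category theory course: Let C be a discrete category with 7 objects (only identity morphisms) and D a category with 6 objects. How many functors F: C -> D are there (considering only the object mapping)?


A functor from a discrete category C to D is determined by
where each object maps. Each of the 7 objects of C can map
to any of the 6 objects of D independently.
Number of functors = 6^7 = 279936

279936


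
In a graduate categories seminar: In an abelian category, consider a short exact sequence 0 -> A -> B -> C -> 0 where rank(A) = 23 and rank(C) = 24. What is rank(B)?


For a short exact sequence 0 -> A -> B -> C -> 0,
rank is additive: rank(B) = rank(A) + rank(C).
rank(B) = 23 + 24 = 47

47


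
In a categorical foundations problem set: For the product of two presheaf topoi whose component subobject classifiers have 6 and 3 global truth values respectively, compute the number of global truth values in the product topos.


In a product of presheaf topoi E_1 x E_2, the subobject classifier
is Omega = Omega_1 x Omega_2 (componentwise), so
|Omega(top)| = |Omega_1(top_1)| * |Omega_2(top_2)|.
= 6 * 3 = 18.

18


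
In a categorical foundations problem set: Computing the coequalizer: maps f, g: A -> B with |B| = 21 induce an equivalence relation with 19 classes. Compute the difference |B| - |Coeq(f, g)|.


The coequalizer Coeq(f, g) = B / ~ has one element per equivalence class.
|B| = 21, |Coeq(f, g)| = 19.
|B| - |Coeq(f, g)| = 21 - 19 = 2.

2


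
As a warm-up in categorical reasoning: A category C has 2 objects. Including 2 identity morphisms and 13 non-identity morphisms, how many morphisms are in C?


Each object has an identity morphism, giving 2 identities.
Adding the 13 non-identity morphisms:
Total = 2 + 13 = 15

15


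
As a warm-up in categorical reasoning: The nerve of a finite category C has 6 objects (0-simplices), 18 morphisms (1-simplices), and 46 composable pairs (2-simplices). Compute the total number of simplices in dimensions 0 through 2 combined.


The 2-skeleton of the nerve N(C) consists of simplices in dimensions 0, 1, 2:
  |N(C)_0| = 6 (objects)
  |N(C)_1| = 18 (morphisms)
  |N(C)_2| = 46 (composable pairs)
Total = 6 + 18 + 46 = 70

70


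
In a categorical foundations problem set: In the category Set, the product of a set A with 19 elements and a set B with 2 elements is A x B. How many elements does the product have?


In Set, the product A x B is the Cartesian product.
By the universal property, |A x B| = |A| * |B|.
|A x B| = 19 * 2 = 38

38


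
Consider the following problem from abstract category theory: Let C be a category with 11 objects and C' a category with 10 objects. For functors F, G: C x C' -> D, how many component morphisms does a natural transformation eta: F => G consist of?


A natural transformation eta: F => G assigns one component morphism per
object of the domain category.
The domain is the product category C x C', so
|Ob(C x C')| = |Ob(C)| * |Ob(C')| = 11 * 10 = 110.
Therefore eta has 110 component morphisms.

110


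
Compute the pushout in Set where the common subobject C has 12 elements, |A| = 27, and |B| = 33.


The pushout A +_C B identifies the images of C in A and B.
|A +_C B| = |A| + |B| - |C| (for injections).
= 27 + 33 - 12 = 48

48


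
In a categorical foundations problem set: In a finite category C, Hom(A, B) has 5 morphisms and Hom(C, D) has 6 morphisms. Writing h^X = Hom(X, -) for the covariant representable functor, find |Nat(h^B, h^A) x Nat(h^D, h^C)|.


By the Yoneda lemma, Nat(h^B, h^A) is isomorphic to Hom(A, B),
so |Nat(h^B, h^A)| = |Hom(A, B)| and |Nat(h^D, h^C)| = |Hom(C, D)|.
|Hom(A, B)| = 5, |Hom(C, D)| = 6.
|Nat(h^B, h^A) x Nat(h^D, h^C)| = 5 * 6 = 30

30


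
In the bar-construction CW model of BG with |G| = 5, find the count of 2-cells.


In the bar-construction CW model of BG, the n-cells are indexed by
n-tuples [g_1|...|g_n] of non-identity elements of G (degenerate
simplices with some g_i = e do not contribute cells), so there are
(|G| - 1)^n n-cells.
For dim = 2 with |G| = 5:
cells = (5 - 1)^2 = 4^2 = 16

16


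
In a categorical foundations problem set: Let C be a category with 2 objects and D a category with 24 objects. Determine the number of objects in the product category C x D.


The product category C x D has objects that are pairs (c, d).
Number of pairs = |Ob(C)| * |Ob(D)| = 2 * 24 = 48

48


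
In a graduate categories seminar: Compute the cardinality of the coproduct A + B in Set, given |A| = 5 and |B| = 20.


In Set, the coproduct A + B is the disjoint union.
|A + B| = |A| + |B| = 5 + 20 = 25

25


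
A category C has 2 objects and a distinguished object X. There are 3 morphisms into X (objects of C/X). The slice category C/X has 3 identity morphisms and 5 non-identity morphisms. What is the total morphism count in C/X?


In the slice category C/X, objects are morphisms to X.
Identity morphisms: 3 (one per object of C/X).
Non-identity morphisms: 5.
Total = 3 + 5 = 8

8


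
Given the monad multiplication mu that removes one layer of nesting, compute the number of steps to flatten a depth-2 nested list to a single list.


Each application of mu: T^2 -> T removes one layer of nesting.
Starting at depth 2 (i.e., T^2(X)), we need to reach T(X).
Number of mu applications = 2 - 1 = 1

1


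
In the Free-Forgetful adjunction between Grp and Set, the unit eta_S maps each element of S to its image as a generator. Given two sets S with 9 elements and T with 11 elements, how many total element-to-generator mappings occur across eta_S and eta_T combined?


The unit eta_X: X -> U(F(X)) of the Free-Forgetful adjunction
maps each element of X to a generator of F(X). For X = S + T (disjoint
union in Set), |S + T| = |S| + |T|.
Total mappings = 9 + 11 = 20.

20


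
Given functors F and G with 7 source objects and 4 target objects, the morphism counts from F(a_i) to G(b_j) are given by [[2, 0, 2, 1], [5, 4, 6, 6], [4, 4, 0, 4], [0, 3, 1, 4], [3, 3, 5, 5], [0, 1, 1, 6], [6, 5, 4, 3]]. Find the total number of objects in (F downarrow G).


Objects of (F downarrow G) are triples (a, b, h: F(a)->G(b)).
The count equals the sum of all entries in the hom-matrix.
sum(row 0) = 5
sum(row 1) = 21
sum(row 2) = 12
sum(row 3) = 8
sum(row 4) = 16
sum(row 5) = 8
sum(row 6) = 18
Grand total = 88

88


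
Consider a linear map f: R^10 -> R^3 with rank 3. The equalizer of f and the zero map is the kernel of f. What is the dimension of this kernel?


The equalizer of f and the zero map is ker(f).
By the rank-nullity theorem: dim(ker(f)) = dim(domain) - rank(f).
dim(ker(f)) = 10 - 3 = 7

7


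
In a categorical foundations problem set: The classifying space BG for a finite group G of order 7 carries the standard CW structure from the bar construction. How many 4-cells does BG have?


In the bar-construction CW model of BG, the n-cells are indexed by
n-tuples [g_1|...|g_n] of non-identity elements of G (degenerate
simplices with some g_i = e do not contribute cells), so there are
(|G| - 1)^n n-cells.
For dim = 4 with |G| = 7:
cells = (7 - 1)^4 = 6^4 = 1296

1296


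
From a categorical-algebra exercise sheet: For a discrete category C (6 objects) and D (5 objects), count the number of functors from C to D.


A functor from a discrete category C to D is determined by
where each object maps. Each of the 6 objects of C can map
to any of the 5 objects of D independently.
Number of functors = 5^6 = 15625

15625


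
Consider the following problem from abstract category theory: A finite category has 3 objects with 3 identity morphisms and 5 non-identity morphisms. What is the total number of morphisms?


Each object has an identity morphism, giving 3 identities.
Adding the 5 non-identity morphisms:
Total = 3 + 5 = 8

8


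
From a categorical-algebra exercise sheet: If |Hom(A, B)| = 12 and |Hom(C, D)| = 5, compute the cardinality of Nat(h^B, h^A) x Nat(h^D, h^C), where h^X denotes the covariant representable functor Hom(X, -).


By the Yoneda lemma, Nat(h^B, h^A) is isomorphic to Hom(A, B),
so |Nat(h^B, h^A)| = |Hom(A, B)| and |Nat(h^D, h^C)| = |Hom(C, D)|.
|Hom(A, B)| = 12, |Hom(C, D)| = 5.
|Nat(h^B, h^A) x Nat(h^D, h^C)| = 12 * 5 = 60

60


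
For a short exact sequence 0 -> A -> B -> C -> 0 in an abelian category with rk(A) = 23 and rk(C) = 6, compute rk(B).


For a short exact sequence 0 -> A -> B -> C -> 0,
rank is additive: rank(B) = rank(A) + rank(C).
rank(B) = 23 + 6 = 29

29


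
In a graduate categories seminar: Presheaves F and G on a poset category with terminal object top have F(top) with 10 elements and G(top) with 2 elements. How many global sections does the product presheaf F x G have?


Global sections of a presheaf on a poset with terminal top satisfy
Gamma(H) ~ H(top). Presheaves admit pointwise products, so
(F x G)(top) = F(top) x G(top) (Cartesian product).
|Gamma(F x G)| = |F(top)| * |G(top)| = 10 * 2 = 20.

20


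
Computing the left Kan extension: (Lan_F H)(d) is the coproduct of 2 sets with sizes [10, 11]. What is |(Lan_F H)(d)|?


Pointwise, the left Kan extension (Lan_F H)(d) is the colimit, indexed
by the comma category (F downarrow d), of H composed with the
projection (F downarrow d) -> C. Here that colimit is given
as a coproduct (disjoint union) of sets, so its cardinality is the
sum of the sizes of the summands.
Coproduct of sets with sizes: 10 + 11
= 21

21


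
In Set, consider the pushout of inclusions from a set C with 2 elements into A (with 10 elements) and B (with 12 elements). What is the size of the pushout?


The pushout A +_C B identifies the images of C in A and B.
|A +_C B| = |A| + |B| - |C| (for injections).
= 10 + 12 - 2 = 20

20


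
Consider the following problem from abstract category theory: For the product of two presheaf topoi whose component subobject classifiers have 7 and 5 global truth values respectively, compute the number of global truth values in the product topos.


In a product of presheaf topoi E_1 x E_2, the subobject classifier
is Omega = Omega_1 x Omega_2 (componentwise), so
|Omega(top)| = |Omega_1(top_1)| * |Omega_2(top_2)|.
= 7 * 5 = 35.

35


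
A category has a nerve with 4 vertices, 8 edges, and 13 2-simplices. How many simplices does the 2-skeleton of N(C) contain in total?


The 2-skeleton of the nerve N(C) consists of simplices in dimensions 0, 1, 2:
  |N(C)_0| = 4 (objects)
  |N(C)_1| = 8 (morphisms)
  |N(C)_2| = 13 (composable pairs)
Total = 4 + 8 + 13 = 25

25


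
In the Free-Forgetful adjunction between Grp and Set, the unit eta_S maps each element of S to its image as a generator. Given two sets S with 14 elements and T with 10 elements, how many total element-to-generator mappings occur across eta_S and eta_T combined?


The unit eta_X: X -> U(F(X)) of the Free-Forgetful adjunction
maps each element of X to a generator of F(X). For X = S + T (disjoint
union in Set), |S + T| = |S| + |T|.
Total mappings = 14 + 10 = 24.

24


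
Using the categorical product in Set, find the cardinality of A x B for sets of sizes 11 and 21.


In Set, the product A x B is the Cartesian product.
By the universal property, |A x B| = |A| * |B|.
|A x B| = 11 * 21 = 231

231


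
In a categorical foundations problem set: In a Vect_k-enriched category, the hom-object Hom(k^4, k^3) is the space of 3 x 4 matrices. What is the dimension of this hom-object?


In Vect-enriched categories, Hom(k^n, k^m) is the space of m x n matrices.
dim(Hom(k^4, k^3)) = 3 * 4 = 12

12


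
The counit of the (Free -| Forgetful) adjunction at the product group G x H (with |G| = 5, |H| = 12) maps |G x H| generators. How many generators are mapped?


The counit epsilon_K: F(U(K)) -> K of the Free-Forgetful adjunction
maps |K| generators of F(U(K)) into K. For K = G x H (the product group),
|G x H| = |G| * |H|.
Total generators mapped = 5 * 12 = 60.

60


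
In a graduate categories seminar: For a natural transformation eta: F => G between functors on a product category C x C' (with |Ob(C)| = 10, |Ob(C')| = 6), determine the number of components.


A natural transformation eta: F => G assigns one component morphism per
object of the domain category.
The domain is the product category C x C', so
|Ob(C x C')| = |Ob(C)| * |Ob(C')| = 10 * 6 = 60.
Therefore eta has 60 component morphisms.

60


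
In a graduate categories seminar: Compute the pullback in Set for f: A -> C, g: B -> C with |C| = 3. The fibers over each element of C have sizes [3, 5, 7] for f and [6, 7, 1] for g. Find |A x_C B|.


The pullback A x_C B consists of pairs (a, b) with f(a) = g(b).
For each element c in C, the fiber product has |f^-1(c)| * |g^-1(c)| elements.
Summing over C: 3 * 6 + 5 * 7 + 7 * 1
= 18 + 35 + 7 = 60

60


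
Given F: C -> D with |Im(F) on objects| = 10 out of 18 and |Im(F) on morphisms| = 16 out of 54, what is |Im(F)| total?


The image of F consists of distinct objects and distinct morphisms.
|Im(F)| on objects = 10
|Im(F)| on morphisms = 16
Total image cardinality = 10 + 16 = 26

26


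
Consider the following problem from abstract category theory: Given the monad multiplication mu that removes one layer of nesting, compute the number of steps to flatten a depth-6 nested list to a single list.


Each application of mu: T^2 -> T removes one layer of nesting.
Starting at depth 6 (i.e., T^6(X)), we need to reach T(X).
Number of mu applications = 6 - 1 = 5

5


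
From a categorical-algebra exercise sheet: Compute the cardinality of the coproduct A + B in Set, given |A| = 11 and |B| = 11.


In Set, the coproduct A + B is the disjoint union.
|A + B| = |A| + |B| = 11 + 11 = 22

22


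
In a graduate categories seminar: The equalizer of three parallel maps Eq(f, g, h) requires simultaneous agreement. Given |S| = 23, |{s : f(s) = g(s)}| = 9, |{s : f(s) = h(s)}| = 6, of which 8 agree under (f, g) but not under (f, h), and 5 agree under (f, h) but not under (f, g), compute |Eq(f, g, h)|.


Eq(f, g, h) is the triple-agreement set: points in S where all three
maps take the same value. Using inclusion-exclusion on the pairwise data:
Pair (f, g) agrees on 9 points; pair (f, h) on 6 points.
Points agreeing under (f, g) but not (f, h) = 8; under (f, h) but not (f, g) = 5.
Triple-agreement = agreement-in-(f, g) minus points that agree under (f, g) but not (f, h):
|Eq(f, g, h)| = 9 - 8 = 1
(cross-check via (f, h): 6 - 5 = 1.)

1


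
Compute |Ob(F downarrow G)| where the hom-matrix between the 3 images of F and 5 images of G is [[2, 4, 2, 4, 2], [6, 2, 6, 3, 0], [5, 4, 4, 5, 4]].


Objects of (F downarrow G) are triples (a, b, h: F(a)->G(b)).
The count equals the sum of all entries in the hom-matrix.
sum(row 0) = 14
sum(row 1) = 17
sum(row 2) = 22
Grand total = 53

53


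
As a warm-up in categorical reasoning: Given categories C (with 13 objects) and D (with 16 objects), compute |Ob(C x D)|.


The product category C x D has objects that are pairs (c, d).
Number of pairs = |Ob(C)| * |Ob(D)| = 13 * 16 = 208

208


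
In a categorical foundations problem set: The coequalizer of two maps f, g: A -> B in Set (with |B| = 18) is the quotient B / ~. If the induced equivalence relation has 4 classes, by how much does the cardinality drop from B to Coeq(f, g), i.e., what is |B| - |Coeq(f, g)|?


The coequalizer Coeq(f, g) = B / ~ has one element per equivalence class.
|B| = 18, |Coeq(f, g)| = 4.
|B| - |Coeq(f, g)| = 18 - 4 = 14.

14


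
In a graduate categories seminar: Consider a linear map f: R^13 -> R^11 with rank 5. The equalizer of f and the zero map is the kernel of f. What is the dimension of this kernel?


The equalizer of f and the zero map is ker(f).
By the rank-nullity theorem: dim(ker(f)) = dim(domain) - rank(f).
dim(ker(f)) = 13 - 5 = 8

8


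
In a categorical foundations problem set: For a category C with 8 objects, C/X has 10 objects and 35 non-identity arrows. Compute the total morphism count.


In the slice category C/X, objects are morphisms to X.
Identity morphisms: 10 (one per object of C/X).
Non-identity morphisms: 35.
Total = 10 + 35 = 45

45


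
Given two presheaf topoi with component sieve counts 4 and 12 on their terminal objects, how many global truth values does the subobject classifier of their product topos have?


In a product of presheaf topoi E_1 x E_2, the subobject classifier
is Omega = Omega_1 x Omega_2 (componentwise), so
|Omega(top)| = |Omega_1(top_1)| * |Omega_2(top_2)|.
= 4 * 12 = 48.

48


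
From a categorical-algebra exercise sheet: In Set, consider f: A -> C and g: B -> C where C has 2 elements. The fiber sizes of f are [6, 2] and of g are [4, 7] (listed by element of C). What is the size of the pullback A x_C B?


The pullback A x_C B consists of pairs (a, b) with f(a) = g(b).
For each element c in C, the fiber product has |f^-1(c)| * |g^-1(c)| elements.
Summing over C: 6 * 4 + 2 * 7
= 24 + 14 = 38

38


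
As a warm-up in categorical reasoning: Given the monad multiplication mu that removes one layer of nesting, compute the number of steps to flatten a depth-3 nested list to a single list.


Each application of mu: T^2 -> T removes one layer of nesting.
Starting at depth 3 (i.e., T^3(X)), we need to reach T(X).
Number of mu applications = 3 - 1 = 2

2


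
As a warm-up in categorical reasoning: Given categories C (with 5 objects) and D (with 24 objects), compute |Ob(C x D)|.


The product category C x D has objects that are pairs (c, d).
Number of pairs = |Ob(C)| * |Ob(D)| = 5 * 24 = 120

120


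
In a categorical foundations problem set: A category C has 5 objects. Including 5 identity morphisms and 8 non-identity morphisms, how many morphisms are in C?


Each object has an identity morphism, giving 5 identities.
Adding the 8 non-identity morphisms:
Total = 5 + 8 = 13

13


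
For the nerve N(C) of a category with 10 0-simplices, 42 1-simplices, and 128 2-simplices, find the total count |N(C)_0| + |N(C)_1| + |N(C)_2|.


The 2-skeleton of the nerve N(C) consists of simplices in dimensions 0, 1, 2:
  |N(C)_0| = 10 (objects)
  |N(C)_1| = 42 (morphisms)
  |N(C)_2| = 128 (composable pairs)
Total = 10 + 42 + 128 = 180

180


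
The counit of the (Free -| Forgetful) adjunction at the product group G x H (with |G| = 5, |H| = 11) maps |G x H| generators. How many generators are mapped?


The counit epsilon_K: F(U(K)) -> K of the Free-Forgetful adjunction
maps |K| generators of F(U(K)) into K. For K = G x H (the product group),
|G x H| = |G| * |H|.
Total generators mapped = 5 * 11 = 55.

55


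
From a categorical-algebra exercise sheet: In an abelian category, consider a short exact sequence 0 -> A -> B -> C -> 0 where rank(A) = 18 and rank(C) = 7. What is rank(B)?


For a short exact sequence 0 -> A -> B -> C -> 0,
rank is additive: rank(B) = rank(A) + rank(C).
rank(B) = 18 + 7 = 25

25


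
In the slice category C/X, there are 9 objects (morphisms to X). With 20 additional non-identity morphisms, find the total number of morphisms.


In the slice category C/X, objects are morphisms to X.
Identity morphisms: 9 (one per object of C/X).
Non-identity morphisms: 20.
Total = 9 + 20 = 29

29


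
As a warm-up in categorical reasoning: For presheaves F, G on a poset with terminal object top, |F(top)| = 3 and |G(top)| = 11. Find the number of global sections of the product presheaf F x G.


Global sections of a presheaf on a poset with terminal top satisfy
Gamma(H) ~ H(top). Presheaves admit pointwise products, so
(F x G)(top) = F(top) x G(top) (Cartesian product).
|Gamma(F x G)| = |F(top)| * |G(top)| = 3 * 11 = 33.

33


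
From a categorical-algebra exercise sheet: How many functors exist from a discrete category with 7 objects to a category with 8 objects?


A functor from a discrete category C to D is determined by
where each object maps. Each of the 7 objects of C can map
to any of the 8 objects of D independently.
Number of functors = 8^7 = 2097152

2097152


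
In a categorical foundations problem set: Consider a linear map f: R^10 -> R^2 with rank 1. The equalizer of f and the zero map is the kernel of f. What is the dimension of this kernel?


The equalizer of f and the zero map is ker(f).
By the rank-nullity theorem: dim(ker(f)) = dim(domain) - rank(f).
dim(ker(f)) = 10 - 1 = 9

9


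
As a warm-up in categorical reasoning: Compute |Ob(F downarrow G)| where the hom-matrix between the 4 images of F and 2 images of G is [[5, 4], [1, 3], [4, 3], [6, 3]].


Objects of (F downarrow G) are triples (a, b, h: F(a)->G(b)).
The count equals the sum of all entries in the hom-matrix.
sum(row 0) = 9
sum(row 1) = 4
sum(row 2) = 7
sum(row 3) = 9
Grand total = 29

29


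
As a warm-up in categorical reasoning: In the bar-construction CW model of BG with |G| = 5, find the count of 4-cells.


In the bar-construction CW model of BG, the n-cells are indexed by
n-tuples [g_1|...|g_n] of non-identity elements of G (degenerate
simplices with some g_i = e do not contribute cells), so there are
(|G| - 1)^n n-cells.
For dim = 4 with |G| = 5:
cells = (5 - 1)^4 = 4^4 = 256

256


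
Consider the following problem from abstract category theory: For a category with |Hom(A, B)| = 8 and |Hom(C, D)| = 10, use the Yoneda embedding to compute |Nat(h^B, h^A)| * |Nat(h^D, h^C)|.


By the Yoneda lemma, Nat(h^B, h^A) is isomorphic to Hom(A, B),
so |Nat(h^B, h^A)| = |Hom(A, B)| and |Nat(h^D, h^C)| = |Hom(C, D)|.
|Hom(A, B)| = 8, |Hom(C, D)| = 10.
|Nat(h^B, h^A) x Nat(h^D, h^C)| = 8 * 10 = 80

80


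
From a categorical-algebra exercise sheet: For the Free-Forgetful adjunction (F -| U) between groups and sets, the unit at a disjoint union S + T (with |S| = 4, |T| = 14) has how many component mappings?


The unit eta_X: X -> U(F(X)) of the Free-Forgetful adjunction
maps each element of X to a generator of F(X). For X = S + T (disjoint
union in Set), |S + T| = |S| + |T|.
Total mappings = 4 + 14 = 18.

18


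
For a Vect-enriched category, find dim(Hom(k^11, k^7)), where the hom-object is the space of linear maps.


In Vect-enriched categories, Hom(k^n, k^m) is the space of m x n matrices.
dim(Hom(k^11, k^7)) = 7 * 11 = 77

77


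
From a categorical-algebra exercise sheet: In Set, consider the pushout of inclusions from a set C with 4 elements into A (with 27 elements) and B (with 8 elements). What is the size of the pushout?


The pushout A +_C B identifies the images of C in A and B.
|A +_C B| = |A| + |B| - |C| (for injections).
= 27 + 8 - 4 = 31

31


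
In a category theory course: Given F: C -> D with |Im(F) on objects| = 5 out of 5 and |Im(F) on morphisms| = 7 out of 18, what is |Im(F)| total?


The image of F consists of distinct objects and distinct morphisms.
|Im(F)| on objects = 5
|Im(F)| on morphisms = 7
Total image cardinality = 5 + 7 = 12

12


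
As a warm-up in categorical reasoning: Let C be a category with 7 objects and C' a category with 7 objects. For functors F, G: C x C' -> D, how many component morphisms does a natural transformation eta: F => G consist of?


A natural transformation eta: F => G assigns one component morphism per
object of the domain category.
The domain is the product category C x C', so
|Ob(C x C')| = |Ob(C)| * |Ob(C')| = 7 * 7 = 49.
Therefore eta has 49 component morphisms.

49


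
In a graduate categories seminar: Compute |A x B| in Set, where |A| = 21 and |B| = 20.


In Set, the product A x B is the Cartesian product.
By the universal property, |A x B| = |A| * |B|.
|A x B| = 21 * 20 = 420

420


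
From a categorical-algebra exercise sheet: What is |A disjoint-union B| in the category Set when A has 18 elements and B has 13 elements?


In Set, the coproduct A + B is the disjoint union.
|A + B| = |A| + |B| = 18 + 13 = 31

31


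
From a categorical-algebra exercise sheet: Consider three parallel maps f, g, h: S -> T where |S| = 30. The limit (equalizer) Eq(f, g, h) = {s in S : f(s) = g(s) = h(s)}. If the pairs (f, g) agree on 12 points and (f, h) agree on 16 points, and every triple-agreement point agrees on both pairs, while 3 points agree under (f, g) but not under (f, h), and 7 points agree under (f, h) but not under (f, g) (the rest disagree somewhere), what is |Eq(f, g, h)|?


Eq(f, g, h) is the triple-agreement set: points in S where all three
maps take the same value. Using inclusion-exclusion on the pairwise data:
Pair (f, g) agrees on 12 points; pair (f, h) on 16 points.
Points agreeing under (f, g) but not (f, h) = 3; under (f, h) but not (f, g) = 7.
Triple-agreement = agreement-in-(f, g) minus points that agree under (f, g) but not (f, h):
|Eq(f, g, h)| = 12 - 3 = 9
(cross-check via (f, h): 16 - 7 = 9.)

9


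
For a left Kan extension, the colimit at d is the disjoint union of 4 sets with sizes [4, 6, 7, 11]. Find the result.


Pointwise, the left Kan extension (Lan_F H)(d) is the colimit, indexed
by the comma category (F downarrow d), of H composed with the
projection (F downarrow d) -> C. Here that colimit is given
as a coproduct (disjoint union) of sets, so its cardinality is the
sum of the sizes of the summands.
Coproduct of sets with sizes: 4 + 6 + 7 + 11
= 28

28


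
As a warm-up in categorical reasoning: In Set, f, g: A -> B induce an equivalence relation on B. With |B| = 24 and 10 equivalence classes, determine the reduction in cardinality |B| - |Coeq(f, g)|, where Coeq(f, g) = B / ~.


The coequalizer Coeq(f, g) = B / ~ has one element per equivalence class.
|B| = 24, |Coeq(f, g)| = 10.
|B| - |Coeq(f, g)| = 24 - 10 = 14.

14


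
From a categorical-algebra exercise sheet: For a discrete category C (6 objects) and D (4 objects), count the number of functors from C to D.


A functor from a discrete category C to D is determined by
where each object maps. Each of the 6 objects of C can map
to any of the 4 objects of D independently.
Number of functors = 4^6 = 4096

4096


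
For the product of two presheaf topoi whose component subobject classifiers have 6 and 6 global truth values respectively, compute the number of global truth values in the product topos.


In a product of presheaf topoi E_1 x E_2, the subobject classifier
is Omega = Omega_1 x Omega_2 (componentwise), so
|Omega(top)| = |Omega_1(top_1)| * |Omega_2(top_2)|.
= 6 * 6 = 36.

36


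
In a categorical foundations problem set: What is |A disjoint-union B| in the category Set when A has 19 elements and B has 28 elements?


In Set, the coproduct A + B is the disjoint union.
|A + B| = |A| + |B| = 19 + 28 = 47

47


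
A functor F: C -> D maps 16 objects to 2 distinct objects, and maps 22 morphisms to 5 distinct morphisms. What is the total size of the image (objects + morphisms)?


The image of F consists of distinct objects and distinct morphisms.
|Im(F)| on objects = 2
|Im(F)| on morphisms = 5
Total image cardinality = 2 + 5 = 7

7


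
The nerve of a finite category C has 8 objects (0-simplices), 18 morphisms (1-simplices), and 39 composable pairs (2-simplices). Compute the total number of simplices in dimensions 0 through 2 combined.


The 2-skeleton of the nerve N(C) consists of simplices in dimensions 0, 1, 2:
  |N(C)_0| = 8 (objects)
  |N(C)_1| = 18 (morphisms)
  |N(C)_2| = 39 (composable pairs)
Total = 8 + 18 + 39 = 65

65


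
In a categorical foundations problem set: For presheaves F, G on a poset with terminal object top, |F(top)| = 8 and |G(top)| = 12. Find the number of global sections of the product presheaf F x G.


Global sections of a presheaf on a poset with terminal top satisfy
Gamma(H) ~ H(top). Presheaves admit pointwise products, so
(F x G)(top) = F(top) x G(top) (Cartesian product).
|Gamma(F x G)| = |F(top)| * |G(top)| = 8 * 12 = 96.

96


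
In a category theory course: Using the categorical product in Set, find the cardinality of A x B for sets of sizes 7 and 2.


In Set, the product A x B is the Cartesian product.
By the universal property, |A x B| = |A| * |B|.
|A x B| = 7 * 2 = 14

14


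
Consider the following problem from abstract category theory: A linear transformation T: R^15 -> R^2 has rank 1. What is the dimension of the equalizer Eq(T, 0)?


The equalizer of f and the zero map is ker(f).
By the rank-nullity theorem: dim(ker(f)) = dim(domain) - rank(f).
dim(ker(f)) = 15 - 1 = 14

14


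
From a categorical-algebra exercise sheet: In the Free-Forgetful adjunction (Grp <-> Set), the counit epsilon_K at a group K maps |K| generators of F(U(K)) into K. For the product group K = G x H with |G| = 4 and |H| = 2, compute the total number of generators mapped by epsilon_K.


The counit epsilon_K: F(U(K)) -> K of the Free-Forgetful adjunction
maps |K| generators of F(U(K)) into K. For K = G x H (the product group),
|G x H| = |G| * |H|.
Total generators mapped = 4 * 2 = 8.

8


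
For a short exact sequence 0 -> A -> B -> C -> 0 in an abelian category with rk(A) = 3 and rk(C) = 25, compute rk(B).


For a short exact sequence 0 -> A -> B -> C -> 0,
rank is additive: rank(B) = rank(A) + rank(C).
rank(B) = 3 + 25 = 28

28


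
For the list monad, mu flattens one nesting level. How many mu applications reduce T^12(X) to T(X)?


Each application of mu: T^2 -> T removes one layer of nesting.
Starting at depth 12 (i.e., T^12(X)), we need to reach T(X).
Number of mu applications = 12 - 1 = 11

11


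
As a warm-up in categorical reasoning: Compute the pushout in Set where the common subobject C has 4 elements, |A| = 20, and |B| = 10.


The pushout A +_C B identifies the images of C in A and B.
|A +_C B| = |A| + |B| - |C| (for injections).
= 20 + 10 - 4 = 26

26


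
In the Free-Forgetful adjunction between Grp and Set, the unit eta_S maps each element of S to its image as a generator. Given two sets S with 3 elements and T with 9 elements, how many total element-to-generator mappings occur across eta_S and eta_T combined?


The unit eta_X: X -> U(F(X)) of the Free-Forgetful adjunction
maps each element of X to a generator of F(X). For X = S + T (disjoint
union in Set), |S + T| = |S| + |T|.
Total mappings = 3 + 9 = 12.

12


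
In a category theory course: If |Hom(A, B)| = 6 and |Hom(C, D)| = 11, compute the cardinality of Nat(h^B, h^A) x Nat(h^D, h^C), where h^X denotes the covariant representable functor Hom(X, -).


By the Yoneda lemma, Nat(h^B, h^A) is isomorphic to Hom(A, B),
so |Nat(h^B, h^A)| = |Hom(A, B)| and |Nat(h^D, h^C)| = |Hom(C, D)|.
|Hom(A, B)| = 6, |Hom(C, D)| = 11.
|Nat(h^B, h^A) x Nat(h^D, h^C)| = 6 * 11 = 66

66


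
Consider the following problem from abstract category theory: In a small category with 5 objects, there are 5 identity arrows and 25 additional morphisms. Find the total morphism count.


Each object has an identity morphism, giving 5 identities.
Adding the 25 non-identity morphisms:
Total = 5 + 25 = 30

30


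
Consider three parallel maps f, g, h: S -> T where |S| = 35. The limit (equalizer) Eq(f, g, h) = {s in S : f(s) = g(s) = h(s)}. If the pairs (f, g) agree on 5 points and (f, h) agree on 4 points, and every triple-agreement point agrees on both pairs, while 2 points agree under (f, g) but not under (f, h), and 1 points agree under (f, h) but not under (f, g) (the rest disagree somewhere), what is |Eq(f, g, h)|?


Eq(f, g, h) is the triple-agreement set: points in S where all three
maps take the same value. Using inclusion-exclusion on the pairwise data:
Pair (f, g) agrees on 5 points; pair (f, h) on 4 points.
Points agreeing under (f, g) but not (f, h) = 2; under (f, h) but not (f, g) = 1.
Triple-agreement = agreement-in-(f, g) minus points that agree under (f, g) but not (f, h):
|Eq(f, g, h)| = 5 - 2 = 3
(cross-check via (f, h): 4 - 1 = 3.)

3


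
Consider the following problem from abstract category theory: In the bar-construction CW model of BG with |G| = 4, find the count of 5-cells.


In the bar-construction CW model of BG, the n-cells are indexed by
n-tuples [g_1|...|g_n] of non-identity elements of G (degenerate
simplices with some g_i = e do not contribute cells), so there are
(|G| - 1)^n n-cells.
For dim = 5 with |G| = 4:
cells = (4 - 1)^5 = 3^5 = 243

243


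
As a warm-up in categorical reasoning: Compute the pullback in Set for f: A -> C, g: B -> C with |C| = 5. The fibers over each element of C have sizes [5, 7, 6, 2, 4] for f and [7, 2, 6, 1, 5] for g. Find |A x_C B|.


The pullback A x_C B consists of pairs (a, b) with f(a) = g(b).
For each element c in C, the fiber product has |f^-1(c)| * |g^-1(c)| elements.
Summing over C: 5 * 7 + 7 * 2 + 6 * 6 + 2 * 1 + 4 * 5
= 35 + 14 + 36 + 2 + 20 = 107

107


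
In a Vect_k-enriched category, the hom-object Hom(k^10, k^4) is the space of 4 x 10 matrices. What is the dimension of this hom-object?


In Vect-enriched categories, Hom(k^n, k^m) is the space of m x n matrices.
dim(Hom(k^10, k^4)) = 4 * 10 = 40

40


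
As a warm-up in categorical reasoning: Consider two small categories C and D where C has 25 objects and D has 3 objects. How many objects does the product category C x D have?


The product category C x D has objects that are pairs (c, d).
Number of pairs = |Ob(C)| * |Ob(D)| = 25 * 3 = 75

75


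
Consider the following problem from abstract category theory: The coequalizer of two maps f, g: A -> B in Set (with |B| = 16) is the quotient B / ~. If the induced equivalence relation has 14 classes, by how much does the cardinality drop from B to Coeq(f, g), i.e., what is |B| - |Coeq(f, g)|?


The coequalizer Coeq(f, g) = B / ~ has one element per equivalence class.
|B| = 16, |Coeq(f, g)| = 14.
|B| - |Coeq(f, g)| = 16 - 14 = 2.

2


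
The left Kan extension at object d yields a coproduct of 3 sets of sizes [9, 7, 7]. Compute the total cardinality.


Pointwise, the left Kan extension (Lan_F H)(d) is the colimit, indexed
by the comma category (F downarrow d), of H composed with the
projection (F downarrow d) -> C. Here that colimit is given
as a coproduct (disjoint union) of sets, so its cardinality is the
sum of the sizes of the summands.
Coproduct of sets with sizes: 9 + 7 + 7
= 23

23


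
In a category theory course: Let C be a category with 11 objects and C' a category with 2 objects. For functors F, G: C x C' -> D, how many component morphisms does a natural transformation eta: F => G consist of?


A natural transformation eta: F => G assigns one component morphism per
object of the domain category.
The domain is the product category C x C', so
|Ob(C x C')| = |Ob(C)| * |Ob(C')| = 11 * 2 = 22.
Therefore eta has 22 component morphisms.

22


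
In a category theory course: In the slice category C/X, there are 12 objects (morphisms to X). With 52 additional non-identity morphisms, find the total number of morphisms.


In the slice category C/X, objects are morphisms to X.
Identity morphisms: 12 (one per object of C/X).
Non-identity morphisms: 52.
Total = 12 + 52 = 64

64


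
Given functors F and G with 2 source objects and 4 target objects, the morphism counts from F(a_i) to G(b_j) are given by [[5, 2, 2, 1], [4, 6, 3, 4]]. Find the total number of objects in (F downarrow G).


Objects of (F downarrow G) are triples (a, b, h: F(a)->G(b)).
The count equals the sum of all entries in the hom-matrix.
sum(row 0) = 10
sum(row 1) = 17
Grand total = 27

27


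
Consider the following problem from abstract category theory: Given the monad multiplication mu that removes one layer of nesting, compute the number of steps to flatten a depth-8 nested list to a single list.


Each application of mu: T^2 -> T removes one layer of nesting.
Starting at depth 8 (i.e., T^8(X)), we need to reach T(X).
Number of mu applications = 8 - 1 = 7

7


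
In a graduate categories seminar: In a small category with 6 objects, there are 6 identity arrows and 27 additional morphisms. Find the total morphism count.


Each object has an identity morphism, giving 6 identities.
Adding the 27 non-identity morphisms:
Total = 6 + 27 = 33

33


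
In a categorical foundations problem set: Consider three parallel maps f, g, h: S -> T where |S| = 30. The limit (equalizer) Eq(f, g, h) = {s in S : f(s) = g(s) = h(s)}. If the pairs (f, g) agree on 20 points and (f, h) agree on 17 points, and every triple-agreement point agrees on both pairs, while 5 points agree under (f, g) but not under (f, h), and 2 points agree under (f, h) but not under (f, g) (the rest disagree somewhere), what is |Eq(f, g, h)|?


Eq(f, g, h) is the triple-agreement set: points in S where all three
maps take the same value. Using inclusion-exclusion on the pairwise data:
Pair (f, g) agrees on 20 points; pair (f, h) on 17 points.
Points agreeing under (f, g) but not (f, h) = 5; under (f, h) but not (f, g) = 2.
Triple-agreement = agreement-in-(f, g) minus points that agree under (f, g) but not (f, h):
|Eq(f, g, h)| = 20 - 5 = 15
(cross-check via (f, h): 17 - 2 = 15.)

15


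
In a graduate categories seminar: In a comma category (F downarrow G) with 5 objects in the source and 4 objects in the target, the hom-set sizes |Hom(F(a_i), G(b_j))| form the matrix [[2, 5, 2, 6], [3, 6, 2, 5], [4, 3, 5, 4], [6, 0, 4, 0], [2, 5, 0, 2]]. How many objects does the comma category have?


Objects of (F downarrow G) are triples (a, b, h: F(a)->G(b)).
The count equals the sum of all entries in the hom-matrix.
sum(row 0) = 15
sum(row 1) = 16
sum(row 2) = 16
sum(row 3) = 10
sum(row 4) = 9
Grand total = 66

66


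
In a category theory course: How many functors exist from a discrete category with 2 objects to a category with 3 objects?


A functor from a discrete category C to D is determined by
where each object maps. Each of the 2 objects of C can map
to any of the 3 objects of D independently.
Number of functors = 3^2 = 9

9


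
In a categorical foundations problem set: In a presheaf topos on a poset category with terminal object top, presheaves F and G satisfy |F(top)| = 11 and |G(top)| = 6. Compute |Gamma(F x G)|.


Global sections of a presheaf on a poset with terminal top satisfy
Gamma(H) ~ H(top). Presheaves admit pointwise products, so
(F x G)(top) = F(top) x G(top) (Cartesian product).
|Gamma(F x G)| = |F(top)| * |G(top)| = 11 * 6 = 66.

66


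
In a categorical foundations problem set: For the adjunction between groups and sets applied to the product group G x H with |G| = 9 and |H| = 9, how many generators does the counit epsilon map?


The counit epsilon_K: F(U(K)) -> K of the Free-Forgetful adjunction
maps |K| generators of F(U(K)) into K. For K = G x H (the product group),
|G x H| = |G| * |H|.
Total generators mapped = 9 * 9 = 81.

81


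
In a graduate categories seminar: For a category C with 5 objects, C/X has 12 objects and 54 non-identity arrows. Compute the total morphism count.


In the slice category C/X, objects are morphisms to X.
Identity morphisms: 12 (one per object of C/X).
Non-identity morphisms: 54.
Total = 12 + 54 = 66

66


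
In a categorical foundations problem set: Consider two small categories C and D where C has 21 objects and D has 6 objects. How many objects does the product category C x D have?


The product category C x D has objects that are pairs (c, d).
Number of pairs = |Ob(C)| * |Ob(D)| = 21 * 6 = 126

126


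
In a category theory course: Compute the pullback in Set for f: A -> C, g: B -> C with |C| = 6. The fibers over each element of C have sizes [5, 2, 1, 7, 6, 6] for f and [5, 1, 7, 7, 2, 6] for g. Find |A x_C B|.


The pullback A x_C B consists of pairs (a, b) with f(a) = g(b).
For each element c in C, the fiber product has |f^-1(c)| * |g^-1(c)| elements.
Summing over C: 5 * 5 + 2 * 1 + 1 * 7 + 7 * 7 + 6 * 2 + 6 * 6
= 25 + 2 + 7 + 49 + 12 + 36 = 131

131


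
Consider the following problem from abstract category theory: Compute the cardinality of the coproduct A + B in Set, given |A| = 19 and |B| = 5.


In Set, the coproduct A + B is the disjoint union.
|A + B| = |A| + |B| = 19 + 5 = 24

24
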